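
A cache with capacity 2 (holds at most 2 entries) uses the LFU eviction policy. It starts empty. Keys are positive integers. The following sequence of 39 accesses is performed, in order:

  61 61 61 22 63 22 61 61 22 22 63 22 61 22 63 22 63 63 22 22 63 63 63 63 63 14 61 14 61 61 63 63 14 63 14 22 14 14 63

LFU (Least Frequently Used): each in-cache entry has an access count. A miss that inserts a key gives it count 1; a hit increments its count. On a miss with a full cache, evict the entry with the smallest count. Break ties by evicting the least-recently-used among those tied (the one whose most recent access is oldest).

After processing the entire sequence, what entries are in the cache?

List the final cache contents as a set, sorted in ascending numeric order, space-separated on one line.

Answer: 61 63

Derivation:
LFU simulation (capacity=2):
  1. access 61: MISS. Cache: [61(c=1)]
  2. access 61: HIT, count now 2. Cache: [61(c=2)]
  3. access 61: HIT, count now 3. Cache: [61(c=3)]
  4. access 22: MISS. Cache: [22(c=1) 61(c=3)]
  5. access 63: MISS, evict 22(c=1). Cache: [63(c=1) 61(c=3)]
  6. access 22: MISS, evict 63(c=1). Cache: [22(c=1) 61(c=3)]
  7. access 61: HIT, count now 4. Cache: [22(c=1) 61(c=4)]
  8. access 61: HIT, count now 5. Cache: [22(c=1) 61(c=5)]
  9. access 22: HIT, count now 2. Cache: [22(c=2) 61(c=5)]
  10. access 22: HIT, count now 3. Cache: [22(c=3) 61(c=5)]
  11. access 63: MISS, evict 22(c=3). Cache: [63(c=1) 61(c=5)]
  12. access 22: MISS, evict 63(c=1). Cache: [22(c=1) 61(c=5)]
  13. access 61: HIT, count now 6. Cache: [22(c=1) 61(c=6)]
  14. access 22: HIT, count now 2. Cache: [22(c=2) 61(c=6)]
  15. access 63: MISS, evict 22(c=2). Cache: [63(c=1) 61(c=6)]
  16. access 22: MISS, evict 63(c=1). Cache: [22(c=1) 61(c=6)]
  17. access 63: MISS, evict 22(c=1). Cache: [63(c=1) 61(c=6)]
  18. access 63: HIT, count now 2. Cache: [63(c=2) 61(c=6)]
  19. access 22: MISS, evict 63(c=2). Cache: [22(c=1) 61(c=6)]
  20. access 22: HIT, count now 2. Cache: [22(c=2) 61(c=6)]
  21. access 63: MISS, evict 22(c=2). Cache: [63(c=1) 61(c=6)]
  22. access 63: HIT, count now 2. Cache: [63(c=2) 61(c=6)]
  23. access 63: HIT, count now 3. Cache: [63(c=3) 61(c=6)]
  24. access 63: HIT, count now 4. Cache: [63(c=4) 61(c=6)]
  25. access 63: HIT, count now 5. Cache: [63(c=5) 61(c=6)]
  26. access 14: MISS, evict 63(c=5). Cache: [14(c=1) 61(c=6)]
  27. access 61: HIT, count now 7. Cache: [14(c=1) 61(c=7)]
  28. access 14: HIT, count now 2. Cache: [14(c=2) 61(c=7)]
  29. access 61: HIT, count now 8. Cache: [14(c=2) 61(c=8)]
  30. access 61: HIT, count now 9. Cache: [14(c=2) 61(c=9)]
  31. access 63: MISS, evict 14(c=2). Cache: [63(c=1) 61(c=9)]
  32. access 63: HIT, count now 2. Cache: [63(c=2) 61(c=9)]
  33. access 14: MISS, evict 63(c=2). Cache: [14(c=1) 61(c=9)]
  34. access 63: MISS, evict 14(c=1). Cache: [63(c=1) 61(c=9)]
  35. access 14: MISS, evict 63(c=1). Cache: [14(c=1) 61(c=9)]
  36. access 22: MISS, evict 14(c=1). Cache: [22(c=1) 61(c=9)]
  37. access 14: MISS, evict 22(c=1). Cache: [14(c=1) 61(c=9)]
  38. access 14: HIT, count now 2. Cache: [14(c=2) 61(c=9)]
  39. access 63: MISS, evict 14(c=2). Cache: [63(c=1) 61(c=9)]
Total: 20 hits, 19 misses, 17 evictions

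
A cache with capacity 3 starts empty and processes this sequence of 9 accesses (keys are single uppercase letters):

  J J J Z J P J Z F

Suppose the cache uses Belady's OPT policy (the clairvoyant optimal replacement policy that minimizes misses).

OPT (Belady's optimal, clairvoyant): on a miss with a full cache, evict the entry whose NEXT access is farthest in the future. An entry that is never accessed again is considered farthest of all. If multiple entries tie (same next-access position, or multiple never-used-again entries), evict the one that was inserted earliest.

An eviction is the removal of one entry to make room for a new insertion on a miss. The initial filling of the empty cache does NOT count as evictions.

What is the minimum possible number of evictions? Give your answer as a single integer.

OPT (Belady) simulation (capacity=3):
  1. access J: MISS. Cache: [J]
  2. access J: HIT. Next use of J: step 3. Cache: [J]
  3. access J: HIT. Next use of J: step 5. Cache: [J]
  4. access Z: MISS. Cache: [J Z]
  5. access J: HIT. Next use of J: step 7. Cache: [J Z]
  6. access P: MISS. Cache: [J Z P]
  7. access J: HIT. Next use of J: never. Cache: [J Z P]
  8. access Z: HIT. Next use of Z: never. Cache: [J Z P]
  9. access F: MISS, evict J (next use: never). Cache: [Z P F]
Total: 5 hits, 4 misses, 1 evictions

Answer: 1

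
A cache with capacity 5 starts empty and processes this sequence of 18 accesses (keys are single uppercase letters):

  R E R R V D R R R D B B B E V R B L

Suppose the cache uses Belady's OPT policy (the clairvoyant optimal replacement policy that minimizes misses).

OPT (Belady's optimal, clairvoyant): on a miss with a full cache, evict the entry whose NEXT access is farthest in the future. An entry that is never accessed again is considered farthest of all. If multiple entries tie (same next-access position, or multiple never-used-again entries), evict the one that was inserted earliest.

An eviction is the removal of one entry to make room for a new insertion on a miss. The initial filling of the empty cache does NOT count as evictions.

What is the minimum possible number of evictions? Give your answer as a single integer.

Answer: 1

Derivation:
OPT (Belady) simulation (capacity=5):
  1. access R: MISS. Cache: [R]
  2. access E: MISS. Cache: [R E]
  3. access R: HIT. Next use of R: step 4. Cache: [R E]
  4. access R: HIT. Next use of R: step 7. Cache: [R E]
  5. access V: MISS. Cache: [R E V]
  6. access D: MISS. Cache: [R E V D]
  7. access R: HIT. Next use of R: step 8. Cache: [R E V D]
  8. access R: HIT. Next use of R: step 9. Cache: [R E V D]
  9. access R: HIT. Next use of R: step 16. Cache: [R E V D]
  10. access D: HIT. Next use of D: never. Cache: [R E V D]
  11. access B: MISS. Cache: [R E V D B]
  12. access B: HIT. Next use of B: step 13. Cache: [R E V D B]
  13. access B: HIT. Next use of B: step 17. Cache: [R E V D B]
  14. access E: HIT. Next use of E: never. Cache: [R E V D B]
  15. access V: HIT. Next use of V: never. Cache: [R E V D B]
  16. access R: HIT. Next use of R: never. Cache: [R E V D B]
  17. access B: HIT. Next use of B: never. Cache: [R E V D B]
  18. access L: MISS, evict R (next use: never). Cache: [E V D B L]
Total: 12 hits, 6 misses, 1 evictions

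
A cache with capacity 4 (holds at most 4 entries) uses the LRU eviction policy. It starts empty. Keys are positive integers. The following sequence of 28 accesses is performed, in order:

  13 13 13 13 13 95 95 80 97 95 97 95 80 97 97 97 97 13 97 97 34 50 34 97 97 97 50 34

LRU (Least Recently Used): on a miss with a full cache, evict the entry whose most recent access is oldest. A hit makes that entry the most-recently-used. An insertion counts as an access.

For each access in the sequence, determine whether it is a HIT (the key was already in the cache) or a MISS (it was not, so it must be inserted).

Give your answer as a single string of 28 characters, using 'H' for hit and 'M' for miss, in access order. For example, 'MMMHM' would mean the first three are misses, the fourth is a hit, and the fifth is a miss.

Answer: MHHHHMHMMHHHHHHHHHHHMMHHHHHH

Derivation:
LRU simulation (capacity=4):
  1. access 13: MISS. Cache (LRU->MRU): [13]
  2. access 13: HIT. Cache (LRU->MRU): [13]
  3. access 13: HIT. Cache (LRU->MRU): [13]
  4. access 13: HIT. Cache (LRU->MRU): [13]
  5. access 13: HIT. Cache (LRU->MRU): [13]
  6. access 95: MISS. Cache (LRU->MRU): [13 95]
  7. access 95: HIT. Cache (LRU->MRU): [13 95]
  8. access 80: MISS. Cache (LRU->MRU): [13 95 80]
  9. access 97: MISS. Cache (LRU->MRU): [13 95 80 97]
  10. access 95: HIT. Cache (LRU->MRU): [13 80 97 95]
  11. access 97: HIT. Cache (LRU->MRU): [13 80 95 97]
  12. access 95: HIT. Cache (LRU->MRU): [13 80 97 95]
  13. access 80: HIT. Cache (LRU->MRU): [13 97 95 80]
  14. access 97: HIT. Cache (LRU->MRU): [13 95 80 97]
  15. access 97: HIT. Cache (LRU->MRU): [13 95 80 97]
  16. access 97: HIT. Cache (LRU->MRU): [13 95 80 97]
  17. access 97: HIT. Cache (LRU->MRU): [13 95 80 97]
  18. access 13: HIT. Cache (LRU->MRU): [95 80 97 13]
  19. access 97: HIT. Cache (LRU->MRU): [95 80 13 97]
  20. access 97: HIT. Cache (LRU->MRU): [95 80 13 97]
  21. access 34: MISS, evict 95. Cache (LRU->MRU): [80 13 97 34]
  22. access 50: MISS, evict 80. Cache (LRU->MRU): [13 97 34 50]
  23. access 34: HIT. Cache (LRU->MRU): [13 97 50 34]
  24. access 97: HIT. Cache (LRU->MRU): [13 50 34 97]
  25. access 97: HIT. Cache (LRU->MRU): [13 50 34 97]
  26. access 97: HIT. Cache (LRU->MRU): [13 50 34 97]
  27. access 50: HIT. Cache (LRU->MRU): [13 34 97 50]
  28. access 34: HIT. Cache (LRU->MRU): [13 97 50 34]
Total: 22 hits, 6 misses, 2 evictions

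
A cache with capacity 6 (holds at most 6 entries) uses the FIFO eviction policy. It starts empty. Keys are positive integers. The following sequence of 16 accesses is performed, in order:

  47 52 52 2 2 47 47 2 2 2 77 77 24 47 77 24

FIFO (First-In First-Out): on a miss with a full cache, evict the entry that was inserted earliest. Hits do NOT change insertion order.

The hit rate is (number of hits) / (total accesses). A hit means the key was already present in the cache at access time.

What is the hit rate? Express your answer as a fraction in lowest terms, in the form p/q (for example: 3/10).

FIFO simulation (capacity=6):
  1. access 47: MISS. Cache (old->new): [47]
  2. access 52: MISS. Cache (old->new): [47 52]
  3. access 52: HIT. Cache (old->new): [47 52]
  4. access 2: MISS. Cache (old->new): [47 52 2]
  5. access 2: HIT. Cache (old->new): [47 52 2]
  6. access 47: HIT. Cache (old->new): [47 52 2]
  7. access 47: HIT. Cache (old->new): [47 52 2]
  8. access 2: HIT. Cache (old->new): [47 52 2]
  9. access 2: HIT. Cache (old->new): [47 52 2]
  10. access 2: HIT. Cache (old->new): [47 52 2]
  11. access 77: MISS. Cache (old->new): [47 52 2 77]
  12. access 77: HIT. Cache (old->new): [47 52 2 77]
  13. access 24: MISS. Cache (old->new): [47 52 2 77 24]
  14. access 47: HIT. Cache (old->new): [47 52 2 77 24]
  15. access 77: HIT. Cache (old->new): [47 52 2 77 24]
  16. access 24: HIT. Cache (old->new): [47 52 2 77 24]
Total: 11 hits, 5 misses, 0 evictions

Hit rate = 11/16

Answer: 11/16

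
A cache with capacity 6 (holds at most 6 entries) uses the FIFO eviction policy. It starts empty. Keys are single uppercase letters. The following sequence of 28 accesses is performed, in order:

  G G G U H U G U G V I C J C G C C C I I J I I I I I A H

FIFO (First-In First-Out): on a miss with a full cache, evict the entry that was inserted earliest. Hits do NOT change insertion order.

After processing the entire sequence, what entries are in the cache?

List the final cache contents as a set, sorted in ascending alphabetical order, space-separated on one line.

FIFO simulation (capacity=6):
  1. access G: MISS. Cache (old->new): [G]
  2. access G: HIT. Cache (old->new): [G]
  3. access G: HIT. Cache (old->new): [G]
  4. access U: MISS. Cache (old->new): [G U]
  5. access H: MISS. Cache (old->new): [G U H]
  6. access U: HIT. Cache (old->new): [G U H]
  7. access G: HIT. Cache (old->new): [G U H]
  8. access U: HIT. Cache (old->new): [G U H]
  9. access G: HIT. Cache (old->new): [G U H]
  10. access V: MISS. Cache (old->new): [G U H V]
  11. access I: MISS. Cache (old->new): [G U H V I]
  12. access C: MISS. Cache (old->new): [G U H V I C]
  13. access J: MISS, evict G. Cache (old->new): [U H V I C J]
  14. access C: HIT. Cache (old->new): [U H V I C J]
  15. access G: MISS, evict U. Cache (old->new): [H V I C J G]
  16. access C: HIT. Cache (old->new): [H V I C J G]
  17. access C: HIT. Cache (old->new): [H V I C J G]
  18. access C: HIT. Cache (old->new): [H V I C J G]
  19. access I: HIT. Cache (old->new): [H V I C J G]
  20. access I: HIT. Cache (old->new): [H V I C J G]
  21. access J: HIT. Cache (old->new): [H V I C J G]
  22. access I: HIT. Cache (old->new): [H V I C J G]
  23. access I: HIT. Cache (old->new): [H V I C J G]
  24. access I: HIT. Cache (old->new): [H V I C J G]
  25. access I: HIT. Cache (old->new): [H V I C J G]
  26. access I: HIT. Cache (old->new): [H V I C J G]
  27. access A: MISS, evict H. Cache (old->new): [V I C J G A]
  28. access H: MISS, evict V. Cache (old->new): [I C J G A H]
Total: 18 hits, 10 misses, 4 evictions

Answer: A C G H I J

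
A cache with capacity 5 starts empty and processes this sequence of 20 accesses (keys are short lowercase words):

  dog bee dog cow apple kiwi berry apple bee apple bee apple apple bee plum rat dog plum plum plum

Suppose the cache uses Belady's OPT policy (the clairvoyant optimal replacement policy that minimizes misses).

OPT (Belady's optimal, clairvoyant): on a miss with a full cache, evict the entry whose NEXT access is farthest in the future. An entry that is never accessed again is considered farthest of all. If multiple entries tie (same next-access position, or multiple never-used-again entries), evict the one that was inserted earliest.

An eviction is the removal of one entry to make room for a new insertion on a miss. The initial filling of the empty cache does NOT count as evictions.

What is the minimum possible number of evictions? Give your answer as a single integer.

OPT (Belady) simulation (capacity=5):
  1. access dog: MISS. Cache: [dog]
  2. access bee: MISS. Cache: [dog bee]
  3. access dog: HIT. Next use of dog: step 17. Cache: [dog bee]
  4. access cow: MISS. Cache: [dog bee cow]
  5. access apple: MISS. Cache: [dog bee cow apple]
  6. access kiwi: MISS. Cache: [dog bee cow apple kiwi]
  7. access berry: MISS, evict cow (next use: never). Cache: [dog bee apple kiwi berry]
  8. access apple: HIT. Next use of apple: step 10. Cache: [dog bee apple kiwi berry]
  9. access bee: HIT. Next use of bee: step 11. Cache: [dog bee apple kiwi berry]
  10. access apple: HIT. Next use of apple: step 12. Cache: [dog bee apple kiwi berry]
  11. access bee: HIT. Next use of bee: step 14. Cache: [dog bee apple kiwi berry]
  12. access apple: HIT. Next use of apple: step 13. Cache: [dog bee apple kiwi berry]
  13. access apple: HIT. Next use of apple: never. Cache: [dog bee apple kiwi berry]
  14. access bee: HIT. Next use of bee: never. Cache: [dog bee apple kiwi berry]
  15. access plum: MISS, evict bee (next use: never). Cache: [dog apple kiwi berry plum]
  16. access rat: MISS, evict apple (next use: never). Cache: [dog kiwi berry plum rat]
  17. access dog: HIT. Next use of dog: never. Cache: [dog kiwi berry plum rat]
  18. access plum: HIT. Next use of plum: step 19. Cache: [dog kiwi berry plum rat]
  19. access plum: HIT. Next use of plum: step 20. Cache: [dog kiwi berry plum rat]
  20. access plum: HIT. Next use of plum: never. Cache: [dog kiwi berry plum rat]
Total: 12 hits, 8 misses, 3 evictions

Answer: 3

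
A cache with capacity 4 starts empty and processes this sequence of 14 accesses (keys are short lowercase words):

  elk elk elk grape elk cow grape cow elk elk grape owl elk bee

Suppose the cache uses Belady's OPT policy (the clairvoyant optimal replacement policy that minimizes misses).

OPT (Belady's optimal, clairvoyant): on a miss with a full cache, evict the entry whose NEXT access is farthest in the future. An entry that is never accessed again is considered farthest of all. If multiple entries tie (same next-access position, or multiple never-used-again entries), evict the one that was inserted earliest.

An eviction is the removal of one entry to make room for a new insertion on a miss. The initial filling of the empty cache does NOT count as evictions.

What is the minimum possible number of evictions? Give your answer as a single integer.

OPT (Belady) simulation (capacity=4):
  1. access elk: MISS. Cache: [elk]
  2. access elk: HIT. Next use of elk: step 3. Cache: [elk]
  3. access elk: HIT. Next use of elk: step 5. Cache: [elk]
  4. access grape: MISS. Cache: [elk grape]
  5. access elk: HIT. Next use of elk: step 9. Cache: [elk grape]
  6. access cow: MISS. Cache: [elk grape cow]
  7. access grape: HIT. Next use of grape: step 11. Cache: [elk grape cow]
  8. access cow: HIT. Next use of cow: never. Cache: [elk grape cow]
  9. access elk: HIT. Next use of elk: step 10. Cache: [elk grape cow]
  10. access elk: HIT. Next use of elk: step 13. Cache: [elk grape cow]
  11. access grape: HIT. Next use of grape: never. Cache: [elk grape cow]
  12. access owl: MISS. Cache: [elk grape cow owl]
  13. access elk: HIT. Next use of elk: never. Cache: [elk grape cow owl]
  14. access bee: MISS, evict elk (next use: never). Cache: [grape cow owl bee]
Total: 9 hits, 5 misses, 1 evictions

Answer: 1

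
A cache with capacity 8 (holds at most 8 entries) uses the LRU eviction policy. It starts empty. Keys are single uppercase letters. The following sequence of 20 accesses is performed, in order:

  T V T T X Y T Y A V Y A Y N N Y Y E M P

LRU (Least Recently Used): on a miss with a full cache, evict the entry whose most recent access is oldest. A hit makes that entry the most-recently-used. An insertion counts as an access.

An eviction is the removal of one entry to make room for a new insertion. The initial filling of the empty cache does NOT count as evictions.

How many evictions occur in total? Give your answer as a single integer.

LRU simulation (capacity=8):
  1. access T: MISS. Cache (LRU->MRU): [T]
  2. access V: MISS. Cache (LRU->MRU): [T V]
  3. access T: HIT. Cache (LRU->MRU): [V T]
  4. access T: HIT. Cache (LRU->MRU): [V T]
  5. access X: MISS. Cache (LRU->MRU): [V T X]
  6. access Y: MISS. Cache (LRU->MRU): [V T X Y]
  7. access T: HIT. Cache (LRU->MRU): [V X Y T]
  8. access Y: HIT. Cache (LRU->MRU): [V X T Y]
  9. access A: MISS. Cache (LRU->MRU): [V X T Y A]
  10. access V: HIT. Cache (LRU->MRU): [X T Y A V]
  11. access Y: HIT. Cache (LRU->MRU): [X T A V Y]
  12. access A: HIT. Cache (LRU->MRU): [X T V Y A]
  13. access Y: HIT. Cache (LRU->MRU): [X T V A Y]
  14. access N: MISS. Cache (LRU->MRU): [X T V A Y N]
  15. access N: HIT. Cache (LRU->MRU): [X T V A Y N]
  16. access Y: HIT. Cache (LRU->MRU): [X T V A N Y]
  17. access Y: HIT. Cache (LRU->MRU): [X T V A N Y]
  18. access E: MISS. Cache (LRU->MRU): [X T V A N Y E]
  19. access M: MISS. Cache (LRU->MRU): [X T V A N Y E M]
  20. access P: MISS, evict X. Cache (LRU->MRU): [T V A N Y E M P]
Total: 11 hits, 9 misses, 1 evictions

Answer: 1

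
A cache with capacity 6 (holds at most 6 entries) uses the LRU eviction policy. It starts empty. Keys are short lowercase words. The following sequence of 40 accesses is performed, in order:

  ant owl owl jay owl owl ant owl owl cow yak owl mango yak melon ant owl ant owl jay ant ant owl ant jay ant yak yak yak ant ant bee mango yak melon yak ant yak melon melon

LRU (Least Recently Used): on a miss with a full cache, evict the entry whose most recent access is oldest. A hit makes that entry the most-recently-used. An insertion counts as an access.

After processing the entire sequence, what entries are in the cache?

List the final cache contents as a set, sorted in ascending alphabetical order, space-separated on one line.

LRU simulation (capacity=6):
  1. access ant: MISS. Cache (LRU->MRU): [ant]
  2. access owl: MISS. Cache (LRU->MRU): [ant owl]
  3. access owl: HIT. Cache (LRU->MRU): [ant owl]
  4. access jay: MISS. Cache (LRU->MRU): [ant owl jay]
  5. access owl: HIT. Cache (LRU->MRU): [ant jay owl]
  6. access owl: HIT. Cache (LRU->MRU): [ant jay owl]
  7. access ant: HIT. Cache (LRU->MRU): [jay owl ant]
  8. access owl: HIT. Cache (LRU->MRU): [jay ant owl]
  9. access owl: HIT. Cache (LRU->MRU): [jay ant owl]
  10. access cow: MISS. Cache (LRU->MRU): [jay ant owl cow]
  11. access yak: MISS. Cache (LRU->MRU): [jay ant owl cow yak]
  12. access owl: HIT. Cache (LRU->MRU): [jay ant cow yak owl]
  13. access mango: MISS. Cache (LRU->MRU): [jay ant cow yak owl mango]
  14. access yak: HIT. Cache (LRU->MRU): [jay ant cow owl mango yak]
  15. access melon: MISS, evict jay. Cache (LRU->MRU): [ant cow owl mango yak melon]
  16. access ant: HIT. Cache (LRU->MRU): [cow owl mango yak melon ant]
  17. access owl: HIT. Cache (LRU->MRU): [cow mango yak melon ant owl]
  18. access ant: HIT. Cache (LRU->MRU): [cow mango yak melon owl ant]
  19. access owl: HIT. Cache (LRU->MRU): [cow mango yak melon ant owl]
  20. access jay: MISS, evict cow. Cache (LRU->MRU): [mango yak melon ant owl jay]
  21. access ant: HIT. Cache (LRU->MRU): [mango yak melon owl jay ant]
  22. access ant: HIT. Cache (LRU->MRU): [mango yak melon owl jay ant]
  23. access owl: HIT. Cache (LRU->MRU): [mango yak melon jay ant owl]
  24. access ant: HIT. Cache (LRU->MRU): [mango yak melon jay owl ant]
  25. access jay: HIT. Cache (LRU->MRU): [mango yak melon owl ant jay]
  26. access ant: HIT. Cache (LRU->MRU): [mango yak melon owl jay ant]
  27. access yak: HIT. Cache (LRU->MRU): [mango melon owl jay ant yak]
  28. access yak: HIT. Cache (LRU->MRU): [mango melon owl jay ant yak]
  29. access yak: HIT. Cache (LRU->MRU): [mango melon owl jay ant yak]
  30. access ant: HIT. Cache (LRU->MRU): [mango melon owl jay yak ant]
  31. access ant: HIT. Cache (LRU->MRU): [mango melon owl jay yak ant]
  32. access bee: MISS, evict mango. Cache (LRU->MRU): [melon owl jay yak ant bee]
  33. access mango: MISS, evict melon. Cache (LRU->MRU): [owl jay yak ant bee mango]
  34. access yak: HIT. Cache (LRU->MRU): [owl jay ant bee mango yak]
  35. access melon: MISS, evict owl. Cache (LRU->MRU): [jay ant bee mango yak melon]
  36. access yak: HIT. Cache (LRU->MRU): [jay ant bee mango melon yak]
  37. access ant: HIT. Cache (LRU->MRU): [jay bee mango melon yak ant]
  38. access yak: HIT. Cache (LRU->MRU): [jay bee mango melon ant yak]
  39. access melon: HIT. Cache (LRU->MRU): [jay bee mango ant yak melon]
  40. access melon: HIT. Cache (LRU->MRU): [jay bee mango ant yak melon]
Total: 29 hits, 11 misses, 5 evictions

Answer: ant bee jay mango melon yak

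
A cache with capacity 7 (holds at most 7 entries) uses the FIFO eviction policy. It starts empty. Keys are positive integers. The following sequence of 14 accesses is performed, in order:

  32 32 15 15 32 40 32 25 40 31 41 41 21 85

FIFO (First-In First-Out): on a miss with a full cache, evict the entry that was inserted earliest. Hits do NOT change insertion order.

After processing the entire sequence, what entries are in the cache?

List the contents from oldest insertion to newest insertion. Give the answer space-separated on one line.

FIFO simulation (capacity=7):
  1. access 32: MISS. Cache (old->new): [32]
  2. access 32: HIT. Cache (old->new): [32]
  3. access 15: MISS. Cache (old->new): [32 15]
  4. access 15: HIT. Cache (old->new): [32 15]
  5. access 32: HIT. Cache (old->new): [32 15]
  6. access 40: MISS. Cache (old->new): [32 15 40]
  7. access 32: HIT. Cache (old->new): [32 15 40]
  8. access 25: MISS. Cache (old->new): [32 15 40 25]
  9. access 40: HIT. Cache (old->new): [32 15 40 25]
  10. access 31: MISS. Cache (old->new): [32 15 40 25 31]
  11. access 41: MISS. Cache (old->new): [32 15 40 25 31 41]
  12. access 41: HIT. Cache (old->new): [32 15 40 25 31 41]
  13. access 21: MISS. Cache (old->new): [32 15 40 25 31 41 21]
  14. access 85: MISS, evict 32. Cache (old->new): [15 40 25 31 41 21 85]
Total: 6 hits, 8 misses, 1 evictions

Answer: 15 40 25 31 41 21 85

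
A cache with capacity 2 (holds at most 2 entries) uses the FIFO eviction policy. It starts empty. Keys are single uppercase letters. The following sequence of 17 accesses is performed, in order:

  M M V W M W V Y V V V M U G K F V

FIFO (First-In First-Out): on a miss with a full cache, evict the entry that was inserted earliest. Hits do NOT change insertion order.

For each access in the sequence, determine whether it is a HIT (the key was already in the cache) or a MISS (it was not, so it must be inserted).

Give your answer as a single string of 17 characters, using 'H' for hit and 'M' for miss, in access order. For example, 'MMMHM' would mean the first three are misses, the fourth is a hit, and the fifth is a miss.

FIFO simulation (capacity=2):
  1. access M: MISS. Cache (old->new): [M]
  2. access M: HIT. Cache (old->new): [M]
  3. access V: MISS. Cache (old->new): [M V]
  4. access W: MISS, evict M. Cache (old->new): [V W]
  5. access M: MISS, evict V. Cache (old->new): [W M]
  6. access W: HIT. Cache (old->new): [W M]
  7. access V: MISS, evict W. Cache (old->new): [M V]
  8. access Y: MISS, evict M. Cache (old->new): [V Y]
  9. access V: HIT. Cache (old->new): [V Y]
  10. access V: HIT. Cache (old->new): [V Y]
  11. access V: HIT. Cache (old->new): [V Y]
  12. access M: MISS, evict V. Cache (old->new): [Y M]
  13. access U: MISS, evict Y. Cache (old->new): [M U]
  14. access G: MISS, evict M. Cache (old->new): [U G]
  15. access K: MISS, evict U. Cache (old->new): [G K]
  16. access F: MISS, evict G. Cache (old->new): [K F]
  17. access V: MISS, evict K. Cache (old->new): [F V]
Total: 5 hits, 12 misses, 10 evictions

Answer: MHMMMHMMHHHMMMMMM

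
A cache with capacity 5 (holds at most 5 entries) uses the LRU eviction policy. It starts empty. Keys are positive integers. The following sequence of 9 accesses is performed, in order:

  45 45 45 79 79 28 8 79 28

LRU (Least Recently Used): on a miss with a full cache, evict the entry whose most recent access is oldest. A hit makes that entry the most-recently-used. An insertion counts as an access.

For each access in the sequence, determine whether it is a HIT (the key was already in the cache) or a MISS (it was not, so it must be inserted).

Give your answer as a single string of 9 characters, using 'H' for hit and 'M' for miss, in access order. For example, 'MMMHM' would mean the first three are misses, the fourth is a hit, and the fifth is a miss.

LRU simulation (capacity=5):
  1. access 45: MISS. Cache (LRU->MRU): [45]
  2. access 45: HIT. Cache (LRU->MRU): [45]
  3. access 45: HIT. Cache (LRU->MRU): [45]
  4. access 79: MISS. Cache (LRU->MRU): [45 79]
  5. access 79: HIT. Cache (LRU->MRU): [45 79]
  6. access 28: MISS. Cache (LRU->MRU): [45 79 28]
  7. access 8: MISS. Cache (LRU->MRU): [45 79 28 8]
  8. access 79: HIT. Cache (LRU->MRU): [45 28 8 79]
  9. access 28: HIT. Cache (LRU->MRU): [45 8 79 28]
Total: 5 hits, 4 misses, 0 evictions

Answer: MHHMHMMHH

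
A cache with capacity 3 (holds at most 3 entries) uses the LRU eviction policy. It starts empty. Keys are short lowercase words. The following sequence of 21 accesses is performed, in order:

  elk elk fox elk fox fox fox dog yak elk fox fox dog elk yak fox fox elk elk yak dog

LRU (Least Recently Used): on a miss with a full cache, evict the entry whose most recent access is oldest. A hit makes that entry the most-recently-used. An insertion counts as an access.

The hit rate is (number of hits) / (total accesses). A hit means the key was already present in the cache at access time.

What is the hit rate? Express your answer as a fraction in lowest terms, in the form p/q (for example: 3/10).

LRU simulation (capacity=3):
  1. access elk: MISS. Cache (LRU->MRU): [elk]
  2. access elk: HIT. Cache (LRU->MRU): [elk]
  3. access fox: MISS. Cache (LRU->MRU): [elk fox]
  4. access elk: HIT. Cache (LRU->MRU): [fox elk]
  5. access fox: HIT. Cache (LRU->MRU): [elk fox]
  6. access fox: HIT. Cache (LRU->MRU): [elk fox]
  7. access fox: HIT. Cache (LRU->MRU): [elk fox]
  8. access dog: MISS. Cache (LRU->MRU): [elk fox dog]
  9. access yak: MISS, evict elk. Cache (LRU->MRU): [fox dog yak]
  10. access elk: MISS, evict fox. Cache (LRU->MRU): [dog yak elk]
  11. access fox: MISS, evict dog. Cache (LRU->MRU): [yak elk fox]
  12. access fox: HIT. Cache (LRU->MRU): [yak elk fox]
  13. access dog: MISS, evict yak. Cache (LRU->MRU): [elk fox dog]
  14. access elk: HIT. Cache (LRU->MRU): [fox dog elk]
  15. access yak: MISS, evict fox. Cache (LRU->MRU): [dog elk yak]
  16. access fox: MISS, evict dog. Cache (LRU->MRU): [elk yak fox]
  17. access fox: HIT. Cache (LRU->MRU): [elk yak fox]
  18. access elk: HIT. Cache (LRU->MRU): [yak fox elk]
  19. access elk: HIT. Cache (LRU->MRU): [yak fox elk]
  20. access yak: HIT. Cache (LRU->MRU): [fox elk yak]
  21. access dog: MISS, evict fox. Cache (LRU->MRU): [elk yak dog]
Total: 11 hits, 10 misses, 7 evictions

Hit rate = 11/21

Answer: 11/21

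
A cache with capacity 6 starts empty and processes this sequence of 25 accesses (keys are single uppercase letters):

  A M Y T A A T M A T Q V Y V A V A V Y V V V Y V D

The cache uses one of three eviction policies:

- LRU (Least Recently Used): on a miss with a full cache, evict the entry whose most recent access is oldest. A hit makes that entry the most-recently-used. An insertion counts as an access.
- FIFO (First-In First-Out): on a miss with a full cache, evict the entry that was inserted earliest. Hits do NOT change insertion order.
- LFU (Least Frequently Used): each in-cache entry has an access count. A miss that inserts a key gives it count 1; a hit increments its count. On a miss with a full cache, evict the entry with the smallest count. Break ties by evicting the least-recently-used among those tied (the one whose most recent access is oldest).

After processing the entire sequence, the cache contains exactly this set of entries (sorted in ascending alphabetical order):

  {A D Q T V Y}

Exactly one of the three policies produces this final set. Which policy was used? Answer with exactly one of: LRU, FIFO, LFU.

Answer: LRU

Derivation:
Simulating under each policy and comparing final sets:
  LRU: final set = {A D Q T V Y} -> MATCHES target
  FIFO: final set = {D M Q T V Y} -> differs
  LFU: final set = {A D M T V Y} -> differs
Only LRU produces the target set.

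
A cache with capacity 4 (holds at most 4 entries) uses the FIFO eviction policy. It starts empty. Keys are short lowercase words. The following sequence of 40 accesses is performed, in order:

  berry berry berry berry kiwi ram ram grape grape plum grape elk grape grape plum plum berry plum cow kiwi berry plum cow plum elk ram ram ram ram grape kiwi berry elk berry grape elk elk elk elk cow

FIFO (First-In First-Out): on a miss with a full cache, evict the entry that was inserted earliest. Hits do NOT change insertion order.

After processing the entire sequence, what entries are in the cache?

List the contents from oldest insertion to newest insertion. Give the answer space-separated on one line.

FIFO simulation (capacity=4):
  1. access berry: MISS. Cache (old->new): [berry]
  2. access berry: HIT. Cache (old->new): [berry]
  3. access berry: HIT. Cache (old->new): [berry]
  4. access berry: HIT. Cache (old->new): [berry]
  5. access kiwi: MISS. Cache (old->new): [berry kiwi]
  6. access ram: MISS. Cache (old->new): [berry kiwi ram]
  7. access ram: HIT. Cache (old->new): [berry kiwi ram]
  8. access grape: MISS. Cache (old->new): [berry kiwi ram grape]
  9. access grape: HIT. Cache (old->new): [berry kiwi ram grape]
  10. access plum: MISS, evict berry. Cache (old->new): [kiwi ram grape plum]
  11. access grape: HIT. Cache (old->new): [kiwi ram grape plum]
  12. access elk: MISS, evict kiwi. Cache (old->new): [ram grape plum elk]
  13. access grape: HIT. Cache (old->new): [ram grape plum elk]
  14. access grape: HIT. Cache (old->new): [ram grape plum elk]
  15. access plum: HIT. Cache (old->new): [ram grape plum elk]
  16. access plum: HIT. Cache (old->new): [ram grape plum elk]
  17. access berry: MISS, evict ram. Cache (old->new): [grape plum elk berry]
  18. access plum: HIT. Cache (old->new): [grape plum elk berry]
  19. access cow: MISS, evict grape. Cache (old->new): [plum elk berry cow]
  20. access kiwi: MISS, evict plum. Cache (old->new): [elk berry cow kiwi]
  21. access berry: HIT. Cache (old->new): [elk berry cow kiwi]
  22. access plum: MISS, evict elk. Cache (old->new): [berry cow kiwi plum]
  23. access cow: HIT. Cache (old->new): [berry cow kiwi plum]
  24. access plum: HIT. Cache (old->new): [berry cow kiwi plum]
  25. access elk: MISS, evict berry. Cache (old->new): [cow kiwi plum elk]
  26. access ram: MISS, evict cow. Cache (old->new): [kiwi plum elk ram]
  27. access ram: HIT. Cache (old->new): [kiwi plum elk ram]
  28. access ram: HIT. Cache (old->new): [kiwi plum elk ram]
  29. access ram: HIT. Cache (old->new): [kiwi plum elk ram]
  30. access grape: MISS, evict kiwi. Cache (old->new): [plum elk ram grape]
  31. access kiwi: MISS, evict plum. Cache (old->new): [elk ram grape kiwi]
  32. access berry: MISS, evict elk. Cache (old->new): [ram grape kiwi berry]
  33. access elk: MISS, evict ram. Cache (old->new): [grape kiwi berry elk]
  34. access berry: HIT. Cache (old->new): [grape kiwi berry elk]
  35. access grape: HIT. Cache (old->new): [grape kiwi berry elk]
  36. access elk: HIT. Cache (old->new): [grape kiwi berry elk]
  37. access elk: HIT. Cache (old->new): [grape kiwi berry elk]
  38. access elk: HIT. Cache (old->new): [grape kiwi berry elk]
  39. access elk: HIT. Cache (old->new): [grape kiwi berry elk]
  40. access cow: MISS, evict grape. Cache (old->new): [kiwi berry elk cow]
Total: 23 hits, 17 misses, 13 evictions

Answer: kiwi berry elk cow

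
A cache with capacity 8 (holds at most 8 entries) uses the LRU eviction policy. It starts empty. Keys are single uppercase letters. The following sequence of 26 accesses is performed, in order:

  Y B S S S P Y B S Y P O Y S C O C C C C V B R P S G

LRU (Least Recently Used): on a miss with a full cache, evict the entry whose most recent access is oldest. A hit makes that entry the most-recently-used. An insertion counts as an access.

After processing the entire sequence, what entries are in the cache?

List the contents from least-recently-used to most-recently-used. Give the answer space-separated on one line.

Answer: O C V B R P S G

Derivation:
LRU simulation (capacity=8):
  1. access Y: MISS. Cache (LRU->MRU): [Y]
  2. access B: MISS. Cache (LRU->MRU): [Y B]
  3. access S: MISS. Cache (LRU->MRU): [Y B S]
  4. access S: HIT. Cache (LRU->MRU): [Y B S]
  5. access S: HIT. Cache (LRU->MRU): [Y B S]
  6. access P: MISS. Cache (LRU->MRU): [Y B S P]
  7. access Y: HIT. Cache (LRU->MRU): [B S P Y]
  8. access B: HIT. Cache (LRU->MRU): [S P Y B]
  9. access S: HIT. Cache (LRU->MRU): [P Y B S]
  10. access Y: HIT. Cache (LRU->MRU): [P B S Y]
  11. access P: HIT. Cache (LRU->MRU): [B S Y P]
  12. access O: MISS. Cache (LRU->MRU): [B S Y P O]
  13. access Y: HIT. Cache (LRU->MRU): [B S P O Y]
  14. access S: HIT. Cache (LRU->MRU): [B P O Y S]
  15. access C: MISS. Cache (LRU->MRU): [B P O Y S C]
  16. access O: HIT. Cache (LRU->MRU): [B P Y S C O]
  17. access C: HIT. Cache (LRU->MRU): [B P Y S O C]
  18. access C: HIT. Cache (LRU->MRU): [B P Y S O C]
  19. access C: HIT. Cache (LRU->MRU): [B P Y S O C]
  20. access C: HIT. Cache (LRU->MRU): [B P Y S O C]
  21. access V: MISS. Cache (LRU->MRU): [B P Y S O C V]
  22. access B: HIT. Cache (LRU->MRU): [P Y S O C V B]
  23. access R: MISS. Cache (LRU->MRU): [P Y S O C V B R]
  24. access P: HIT. Cache (LRU->MRU): [Y S O C V B R P]
  25. access S: HIT. Cache (LRU->MRU): [Y O C V B R P S]
  26. access G: MISS, evict Y. Cache (LRU->MRU): [O C V B R P S G]
Total: 17 hits, 9 misses, 1 evictions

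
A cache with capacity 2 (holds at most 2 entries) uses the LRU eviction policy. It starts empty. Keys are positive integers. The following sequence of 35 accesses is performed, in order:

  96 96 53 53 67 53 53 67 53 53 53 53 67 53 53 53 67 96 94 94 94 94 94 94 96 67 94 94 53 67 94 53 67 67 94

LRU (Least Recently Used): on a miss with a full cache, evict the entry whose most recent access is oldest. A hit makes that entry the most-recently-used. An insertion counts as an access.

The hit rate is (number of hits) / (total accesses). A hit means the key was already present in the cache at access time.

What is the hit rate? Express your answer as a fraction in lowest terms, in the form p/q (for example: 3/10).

Answer: 22/35

Derivation:
LRU simulation (capacity=2):
  1. access 96: MISS. Cache (LRU->MRU): [96]
  2. access 96: HIT. Cache (LRU->MRU): [96]
  3. access 53: MISS. Cache (LRU->MRU): [96 53]
  4. access 53: HIT. Cache (LRU->MRU): [96 53]
  5. access 67: MISS, evict 96. Cache (LRU->MRU): [53 67]
  6. access 53: HIT. Cache (LRU->MRU): [67 53]
  7. access 53: HIT. Cache (LRU->MRU): [67 53]
  8. access 67: HIT. Cache (LRU->MRU): [53 67]
  9. access 53: HIT. Cache (LRU->MRU): [67 53]
  10. access 53: HIT. Cache (LRU->MRU): [67 53]
  11. access 53: HIT. Cache (LRU->MRU): [67 53]
  12. access 53: HIT. Cache (LRU->MRU): [67 53]
  13. access 67: HIT. Cache (LRU->MRU): [53 67]
  14. access 53: HIT. Cache (LRU->MRU): [67 53]
  15. access 53: HIT. Cache (LRU->MRU): [67 53]
  16. access 53: HIT. Cache (LRU->MRU): [67 53]
  17. access 67: HIT. Cache (LRU->MRU): [53 67]
  18. access 96: MISS, evict 53. Cache (LRU->MRU): [67 96]
  19. access 94: MISS, evict 67. Cache (LRU->MRU): [96 94]
  20. access 94: HIT. Cache (LRU->MRU): [96 94]
  21. access 94: HIT. Cache (LRU->MRU): [96 94]
  22. access 94: HIT. Cache (LRU->MRU): [96 94]
  23. access 94: HIT. Cache (LRU->MRU): [96 94]
  24. access 94: HIT. Cache (LRU->MRU): [96 94]
  25. access 96: HIT. Cache (LRU->MRU): [94 96]
  26. access 67: MISS, evict 94. Cache (LRU->MRU): [96 67]
  27. access 94: MISS, evict 96. Cache (LRU->MRU): [67 94]
  28. access 94: HIT. Cache (LRU->MRU): [67 94]
  29. access 53: MISS, evict 67. Cache (LRU->MRU): [94 53]
  30. access 67: MISS, evict 94. Cache (LRU->MRU): [53 67]
  31. access 94: MISS, evict 53. Cache (LRU->MRU): [67 94]
  32. access 53: MISS, evict 67. Cache (LRU->MRU): [94 53]
  33. access 67: MISS, evict 94. Cache (LRU->MRU): [53 67]
  34. access 67: HIT. Cache (LRU->MRU): [53 67]
  35. access 94: MISS, evict 53. Cache (LRU->MRU): [67 94]
Total: 22 hits, 13 misses, 11 evictions

Hit rate = 22/35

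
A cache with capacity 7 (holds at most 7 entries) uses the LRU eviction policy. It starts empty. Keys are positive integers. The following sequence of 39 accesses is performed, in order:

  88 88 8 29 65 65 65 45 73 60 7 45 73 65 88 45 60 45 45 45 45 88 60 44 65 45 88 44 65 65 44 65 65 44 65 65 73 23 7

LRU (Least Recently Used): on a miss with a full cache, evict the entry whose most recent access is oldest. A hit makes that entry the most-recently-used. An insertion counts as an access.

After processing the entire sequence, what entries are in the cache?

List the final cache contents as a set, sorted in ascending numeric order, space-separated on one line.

LRU simulation (capacity=7):
  1. access 88: MISS. Cache (LRU->MRU): [88]
  2. access 88: HIT. Cache (LRU->MRU): [88]
  3. access 8: MISS. Cache (LRU->MRU): [88 8]
  4. access 29: MISS. Cache (LRU->MRU): [88 8 29]
  5. access 65: MISS. Cache (LRU->MRU): [88 8 29 65]
  6. access 65: HIT. Cache (LRU->MRU): [88 8 29 65]
  7. access 65: HIT. Cache (LRU->MRU): [88 8 29 65]
  8. access 45: MISS. Cache (LRU->MRU): [88 8 29 65 45]
  9. access 73: MISS. Cache (LRU->MRU): [88 8 29 65 45 73]
  10. access 60: MISS. Cache (LRU->MRU): [88 8 29 65 45 73 60]
  11. access 7: MISS, evict 88. Cache (LRU->MRU): [8 29 65 45 73 60 7]
  12. access 45: HIT. Cache (LRU->MRU): [8 29 65 73 60 7 45]
  13. access 73: HIT. Cache (LRU->MRU): [8 29 65 60 7 45 73]
  14. access 65: HIT. Cache (LRU->MRU): [8 29 60 7 45 73 65]
  15. access 88: MISS, evict 8. Cache (LRU->MRU): [29 60 7 45 73 65 88]
  16. access 45: HIT. Cache (LRU->MRU): [29 60 7 73 65 88 45]
  17. access 60: HIT. Cache (LRU->MRU): [29 7 73 65 88 45 60]
  18. access 45: HIT. Cache (LRU->MRU): [29 7 73 65 88 60 45]
  19. access 45: HIT. Cache (LRU->MRU): [29 7 73 65 88 60 45]
  20. access 45: HIT. Cache (LRU->MRU): [29 7 73 65 88 60 45]
  21. access 45: HIT. Cache (LRU->MRU): [29 7 73 65 88 60 45]
  22. access 88: HIT. Cache (LRU->MRU): [29 7 73 65 60 45 88]
  23. access 60: HIT. Cache (LRU->MRU): [29 7 73 65 45 88 60]
  24. access 44: MISS, evict 29. Cache (LRU->MRU): [7 73 65 45 88 60 44]
  25. access 65: HIT. Cache (LRU->MRU): [7 73 45 88 60 44 65]
  26. access 45: HIT. Cache (LRU->MRU): [7 73 88 60 44 65 45]
  27. access 88: HIT. Cache (LRU->MRU): [7 73 60 44 65 45 88]
  28. access 44: HIT. Cache (LRU->MRU): [7 73 60 65 45 88 44]
  29. access 65: HIT. Cache (LRU->MRU): [7 73 60 45 88 44 65]
  30. access 65: HIT. Cache (LRU->MRU): [7 73 60 45 88 44 65]
  31. access 44: HIT. Cache (LRU->MRU): [7 73 60 45 88 65 44]
  32. access 65: HIT. Cache (LRU->MRU): [7 73 60 45 88 44 65]
  33. access 65: HIT. Cache (LRU->MRU): [7 73 60 45 88 44 65]
  34. access 44: HIT. Cache (LRU->MRU): [7 73 60 45 88 65 44]
  35. access 65: HIT. Cache (LRU->MRU): [7 73 60 45 88 44 65]
  36. access 65: HIT. Cache (LRU->MRU): [7 73 60 45 88 44 65]
  37. access 73: HIT. Cache (LRU->MRU): [7 60 45 88 44 65 73]
  38. access 23: MISS, evict 7. Cache (LRU->MRU): [60 45 88 44 65 73 23]
  39. access 7: MISS, evict 60. Cache (LRU->MRU): [45 88 44 65 73 23 7]
Total: 27 hits, 12 misses, 5 evictions

Answer: 7 23 44 45 65 73 88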